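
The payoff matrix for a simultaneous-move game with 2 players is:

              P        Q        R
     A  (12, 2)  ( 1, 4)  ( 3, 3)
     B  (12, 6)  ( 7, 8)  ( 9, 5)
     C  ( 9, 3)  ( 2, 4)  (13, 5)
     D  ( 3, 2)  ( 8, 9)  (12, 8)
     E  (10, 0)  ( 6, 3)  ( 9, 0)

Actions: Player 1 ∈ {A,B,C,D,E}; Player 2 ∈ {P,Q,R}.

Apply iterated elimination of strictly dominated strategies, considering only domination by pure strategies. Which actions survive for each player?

P2 drop P (Q beats it: A:4>2 B:8>6 C:4>3 D:9>2 E:3>0)
P1 drop A (B beats it: Q:7>1 R:9>3)
P1 drop B (D beats it: Q:8>7 R:12>9)
P1 drop E (D beats it: Q:8>6 R:12>9)
P1→{C,D} P2→{Q,R}

IESDS → P1:{C,D} P2:{Q,R}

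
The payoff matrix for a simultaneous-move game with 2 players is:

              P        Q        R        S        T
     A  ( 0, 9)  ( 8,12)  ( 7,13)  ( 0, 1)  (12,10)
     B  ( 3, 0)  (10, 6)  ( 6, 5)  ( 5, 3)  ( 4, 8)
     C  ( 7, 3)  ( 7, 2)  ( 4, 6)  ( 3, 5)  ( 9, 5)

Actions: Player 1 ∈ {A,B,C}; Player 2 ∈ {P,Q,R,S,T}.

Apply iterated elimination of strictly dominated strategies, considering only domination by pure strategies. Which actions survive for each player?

IESDS → P1:{A,B} P2:{Q,R,T}

P2 drop P (R beats it: A:13>9 B:5>0 C:6>3)
P2 drop S (R beats it: A:13>1 B:5>3 C:6>5)
P1 drop C (A beats it: Q:8>7 R:7>4 T:12>9)
P1→{A,B} P2→{Q,R,T}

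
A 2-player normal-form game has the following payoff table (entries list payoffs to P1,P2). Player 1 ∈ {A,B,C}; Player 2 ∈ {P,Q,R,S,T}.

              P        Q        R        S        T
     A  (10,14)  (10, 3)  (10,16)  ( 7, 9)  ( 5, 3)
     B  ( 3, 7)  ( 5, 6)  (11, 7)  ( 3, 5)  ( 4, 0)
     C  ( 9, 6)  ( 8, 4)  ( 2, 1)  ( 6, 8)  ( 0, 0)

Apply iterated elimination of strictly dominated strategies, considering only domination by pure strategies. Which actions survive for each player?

P1 drop C (A beats it: P:10>9 Q:10>8 R:10>2 S:7>6 T:5>0)
P2 drop Q (P beats it: A:14>3 B:7>6)
P2 drop S (P beats it: A:14>9 B:7>5)
P2 drop T (P beats it: A:14>3 B:7>0)
P1→{A,B} P2→{P,R}

Survivors P1:{A,B} P2:{P,R}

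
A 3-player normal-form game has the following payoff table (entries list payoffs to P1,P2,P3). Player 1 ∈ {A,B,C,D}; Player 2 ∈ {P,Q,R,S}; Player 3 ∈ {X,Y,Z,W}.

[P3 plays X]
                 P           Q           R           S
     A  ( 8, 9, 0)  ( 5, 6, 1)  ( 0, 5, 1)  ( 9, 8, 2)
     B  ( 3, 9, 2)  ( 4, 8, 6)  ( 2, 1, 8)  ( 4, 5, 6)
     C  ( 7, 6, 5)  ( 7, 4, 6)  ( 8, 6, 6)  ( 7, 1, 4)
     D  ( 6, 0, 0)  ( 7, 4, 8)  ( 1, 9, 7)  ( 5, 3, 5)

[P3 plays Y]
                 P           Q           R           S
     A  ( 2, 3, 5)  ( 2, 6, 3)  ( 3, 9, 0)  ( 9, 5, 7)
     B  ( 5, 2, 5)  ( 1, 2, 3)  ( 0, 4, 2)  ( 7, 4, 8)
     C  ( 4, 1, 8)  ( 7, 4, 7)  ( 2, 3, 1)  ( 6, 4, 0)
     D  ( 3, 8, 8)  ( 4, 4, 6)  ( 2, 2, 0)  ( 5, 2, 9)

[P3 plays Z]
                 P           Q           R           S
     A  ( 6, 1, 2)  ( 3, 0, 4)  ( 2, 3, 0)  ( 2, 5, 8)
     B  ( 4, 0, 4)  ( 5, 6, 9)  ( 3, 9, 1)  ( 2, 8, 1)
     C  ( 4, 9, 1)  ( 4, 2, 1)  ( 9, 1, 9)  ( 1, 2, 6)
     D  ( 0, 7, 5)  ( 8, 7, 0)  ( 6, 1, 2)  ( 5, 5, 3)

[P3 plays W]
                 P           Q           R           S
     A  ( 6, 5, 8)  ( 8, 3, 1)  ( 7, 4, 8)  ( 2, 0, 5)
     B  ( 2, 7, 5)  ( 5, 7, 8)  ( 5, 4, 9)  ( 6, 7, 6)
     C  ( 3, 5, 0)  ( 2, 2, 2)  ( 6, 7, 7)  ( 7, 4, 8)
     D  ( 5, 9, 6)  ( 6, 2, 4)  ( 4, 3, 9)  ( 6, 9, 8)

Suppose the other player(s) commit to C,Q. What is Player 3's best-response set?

u_3(X vs C,Q) = 6
u_3(Y vs C,Q) = 7
u_3(Z vs C,Q) = 1
u_3(W vs C,Q) = 2
max payoff 7 at {Y}

P3 best: {Y}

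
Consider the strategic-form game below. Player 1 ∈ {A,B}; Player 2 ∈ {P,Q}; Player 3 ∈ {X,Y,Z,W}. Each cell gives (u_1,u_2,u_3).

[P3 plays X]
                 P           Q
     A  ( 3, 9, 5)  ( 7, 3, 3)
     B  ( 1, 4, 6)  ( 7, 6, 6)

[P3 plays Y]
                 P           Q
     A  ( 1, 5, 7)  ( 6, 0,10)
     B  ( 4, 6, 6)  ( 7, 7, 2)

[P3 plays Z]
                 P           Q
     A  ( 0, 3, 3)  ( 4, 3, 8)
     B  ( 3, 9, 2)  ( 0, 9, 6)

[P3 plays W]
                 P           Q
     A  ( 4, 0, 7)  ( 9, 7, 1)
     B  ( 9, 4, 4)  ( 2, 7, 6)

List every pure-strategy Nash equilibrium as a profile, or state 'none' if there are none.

(A,P,X): not NE [P3→W gives 7>5]
(A,P,Y): not NE [P1→B gives 4>1]
(A,P,Z): not NE [P1→B gives 3>0; P3→W gives 7>3]
(A,P,W): not NE [P1→B gives 9>4; P2→Q gives 7>0]
(A,Q,X): not NE [P2→P gives 9>3; P3→Y gives 10>3]
(A,Q,Y): not NE [P1→B gives 7>6; P2→P gives 5>0]
(A,Q,Z): not NE [P3→Y gives 10>8]
(A,Q,W): not NE [P3→Y gives 10>1]
(B,P,X): not NE [P1→A gives 3>1; P2→Q gives 6>4]
(B,P,Y): not NE [P2→Q gives 7>6]
(B,P,Z): not NE [P3→Y gives 6>2]
(B,P,W): not NE [P2→Q gives 7>4; P3→Y gives 6>4]
(B,Q,X): NE
(B,Q,Y): not NE [P3→W gives 6>2]
(B,Q,Z): not NE [P1→A gives 4>0]
(B,Q,W): not NE [P1→A gives 9>2]

NE set: (B,Q,X)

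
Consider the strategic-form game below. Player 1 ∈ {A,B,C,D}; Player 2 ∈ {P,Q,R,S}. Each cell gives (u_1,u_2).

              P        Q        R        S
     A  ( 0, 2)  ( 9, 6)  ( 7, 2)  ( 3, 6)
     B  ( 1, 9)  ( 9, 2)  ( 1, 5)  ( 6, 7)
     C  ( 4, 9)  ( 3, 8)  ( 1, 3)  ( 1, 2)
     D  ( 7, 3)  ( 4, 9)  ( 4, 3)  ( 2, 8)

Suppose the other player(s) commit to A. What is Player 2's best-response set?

BR_2 = {Q,S}

u_2(P vs A) = 2
u_2(Q vs A) = 6
u_2(R vs A) = 2
u_2(S vs A) = 6
max payoff 6 at {Q,S}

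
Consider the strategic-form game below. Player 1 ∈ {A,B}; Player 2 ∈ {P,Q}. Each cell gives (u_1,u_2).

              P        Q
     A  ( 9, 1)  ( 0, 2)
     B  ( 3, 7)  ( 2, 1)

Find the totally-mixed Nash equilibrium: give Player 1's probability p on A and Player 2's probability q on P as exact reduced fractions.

(p,q) = (6/7, 1/4)

P1 indiff ⇒ q·9+(1-q)·0 = q·3+(1-q)·2 ⇒ q(6) = (1-q)(2) ⇒ q = 1/4
P2 indiff ⇒ p·1+(1-p)·7 = p·2+(1-p)·1 ⇒ p(-1) = (1-p)(-6) ⇒ p = 6/7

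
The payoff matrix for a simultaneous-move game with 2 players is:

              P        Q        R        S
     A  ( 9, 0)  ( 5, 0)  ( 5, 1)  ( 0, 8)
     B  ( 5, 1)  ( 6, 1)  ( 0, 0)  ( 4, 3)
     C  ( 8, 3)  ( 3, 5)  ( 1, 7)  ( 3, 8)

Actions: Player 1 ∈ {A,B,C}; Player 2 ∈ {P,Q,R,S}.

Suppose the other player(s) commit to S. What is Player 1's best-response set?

u_1(A vs S) = 0
u_1(B vs S) = 4
u_1(C vs S) = 3
max payoff 4 at {B}

BR_1 = {B}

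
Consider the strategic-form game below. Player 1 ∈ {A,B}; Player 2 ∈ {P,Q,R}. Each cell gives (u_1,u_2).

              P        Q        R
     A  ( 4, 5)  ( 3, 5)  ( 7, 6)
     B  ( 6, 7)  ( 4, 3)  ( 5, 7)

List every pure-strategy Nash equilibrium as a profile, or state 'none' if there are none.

NE set: (A,R), (B,P)

(A,P): not NE [P1→B gives 6>4; P2→R gives 6>5]
(A,Q): not NE [P1→B gives 4>3; P2→R gives 6>5]
(A,R): NE
(B,P): NE
(B,Q): not NE [P2→R gives 7>3]
(B,R): not NE [P1→A gives 7>5]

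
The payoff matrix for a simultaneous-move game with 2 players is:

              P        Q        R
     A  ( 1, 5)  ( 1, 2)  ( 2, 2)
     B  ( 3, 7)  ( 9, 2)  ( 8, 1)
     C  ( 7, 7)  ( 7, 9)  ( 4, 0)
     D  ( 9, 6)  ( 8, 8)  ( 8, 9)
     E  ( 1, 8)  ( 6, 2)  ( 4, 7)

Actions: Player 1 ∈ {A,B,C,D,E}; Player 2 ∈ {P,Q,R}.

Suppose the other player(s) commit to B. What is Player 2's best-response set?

u_2(P vs B) = 7
u_2(Q vs B) = 2
u_2(R vs B) = 1
max payoff 7 at {P}

BR_2 = {P}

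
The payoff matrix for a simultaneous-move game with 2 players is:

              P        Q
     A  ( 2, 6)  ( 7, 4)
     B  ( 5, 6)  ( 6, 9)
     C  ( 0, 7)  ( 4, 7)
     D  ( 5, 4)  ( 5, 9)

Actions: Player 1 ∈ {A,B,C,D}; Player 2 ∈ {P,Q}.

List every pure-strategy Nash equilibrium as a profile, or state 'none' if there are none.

Equilibria: none

(A,P): not NE [P1→D gives 5>2]
(A,Q): not NE [P2→P gives 6>4]
(B,P): not NE [P2→Q gives 9>6]
(B,Q): not NE [P1→A gives 7>6]
(C,P): not NE [P1→D gives 5>0]
(C,Q): not NE [P1→A gives 7>4]
(D,P): not NE [P2→Q gives 9>4]
(D,Q): not NE [P1→A gives 7>5]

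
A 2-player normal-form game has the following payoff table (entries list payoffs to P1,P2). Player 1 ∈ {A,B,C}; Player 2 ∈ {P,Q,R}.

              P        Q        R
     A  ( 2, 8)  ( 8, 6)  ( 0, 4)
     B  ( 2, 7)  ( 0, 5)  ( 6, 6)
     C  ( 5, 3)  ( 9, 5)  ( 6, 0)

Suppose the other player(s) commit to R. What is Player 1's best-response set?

BR_1 = {B,C}

u_1(A vs R) = 0
u_1(B vs R) = 6
u_1(C vs R) = 6
max payoff 6 at {B,C}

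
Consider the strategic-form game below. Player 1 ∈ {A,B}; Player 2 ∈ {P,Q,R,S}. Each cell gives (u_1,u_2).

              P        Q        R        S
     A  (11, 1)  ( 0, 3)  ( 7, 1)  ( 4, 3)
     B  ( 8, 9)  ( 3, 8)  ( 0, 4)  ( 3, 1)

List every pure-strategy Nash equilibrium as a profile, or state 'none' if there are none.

Nash profiles: (A,S)

(A,P): not NE [P2→S gives 3>1]
(A,Q): not NE [P1→B gives 3>0]
(A,R): not NE [P2→S gives 3>1]
(A,S): NE
(B,P): not NE [P1→A gives 11>8]
(B,Q): not NE [P2→P gives 9>8]
(B,R): not NE [P1→A gives 7>0; P2→P gives 9>4]
(B,S): not NE [P1→A gives 4>3; P2→P gives 9>1]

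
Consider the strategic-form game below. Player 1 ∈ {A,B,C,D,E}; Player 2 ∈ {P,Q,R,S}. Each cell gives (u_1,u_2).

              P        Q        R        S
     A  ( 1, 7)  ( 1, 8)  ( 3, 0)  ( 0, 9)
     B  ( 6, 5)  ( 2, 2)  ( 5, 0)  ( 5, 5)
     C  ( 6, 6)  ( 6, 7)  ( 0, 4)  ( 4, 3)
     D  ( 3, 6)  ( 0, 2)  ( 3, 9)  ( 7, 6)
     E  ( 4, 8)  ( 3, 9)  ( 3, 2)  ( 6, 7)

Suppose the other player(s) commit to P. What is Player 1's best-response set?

argmax u_1 = {B,C}

u_1(A vs P) = 1
u_1(B vs P) = 6
u_1(C vs P) = 6
u_1(D vs P) = 3
u_1(E vs P) = 4
max payoff 6 at {B,C}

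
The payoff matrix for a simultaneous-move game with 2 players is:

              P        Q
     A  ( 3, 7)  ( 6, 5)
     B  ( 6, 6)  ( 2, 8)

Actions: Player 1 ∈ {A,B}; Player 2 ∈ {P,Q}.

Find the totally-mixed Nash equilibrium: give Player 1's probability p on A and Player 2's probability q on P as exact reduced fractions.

P1 indiff ⇒ q·3+(1-q)·6 = q·6+(1-q)·2 ⇒ q(-3) = (1-q)(-4) ⇒ q = 4/7
P2 indiff ⇒ p·7+(1-p)·6 = p·5+(1-p)·8 ⇒ p(2) = (1-p)(2) ⇒ p = 1/2

(p,q) = (1/2, 4/7)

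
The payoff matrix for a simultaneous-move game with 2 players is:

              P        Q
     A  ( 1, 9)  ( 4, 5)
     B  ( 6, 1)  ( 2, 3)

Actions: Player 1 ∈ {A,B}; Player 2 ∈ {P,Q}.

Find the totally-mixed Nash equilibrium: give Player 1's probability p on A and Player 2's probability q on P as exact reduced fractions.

P1 indiff ⇒ q·1+(1-q)·4 = q·6+(1-q)·2 ⇒ q(-5) = (1-q)(-2) ⇒ q = 2/7
P2 indiff ⇒ p·9+(1-p)·1 = p·5+(1-p)·3 ⇒ p(4) = (1-p)(2) ⇒ p = 1/3

p=1/3, q=2/7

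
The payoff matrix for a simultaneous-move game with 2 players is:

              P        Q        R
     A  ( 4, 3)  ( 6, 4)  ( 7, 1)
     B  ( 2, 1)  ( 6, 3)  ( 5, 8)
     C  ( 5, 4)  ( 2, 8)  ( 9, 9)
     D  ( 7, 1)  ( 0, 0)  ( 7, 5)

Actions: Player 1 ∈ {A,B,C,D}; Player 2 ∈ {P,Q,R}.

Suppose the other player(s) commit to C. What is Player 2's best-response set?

P2 best: {R}

u_2(P vs C) = 4
u_2(Q vs C) = 8
u_2(R vs C) = 9
max payoff 9 at {R}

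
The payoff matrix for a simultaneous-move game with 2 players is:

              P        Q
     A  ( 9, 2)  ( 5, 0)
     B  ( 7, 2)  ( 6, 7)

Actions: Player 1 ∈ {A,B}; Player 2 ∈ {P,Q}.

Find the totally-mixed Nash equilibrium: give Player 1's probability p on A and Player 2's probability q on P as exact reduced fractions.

P1 indiff ⇒ q·9+(1-q)·5 = q·7+(1-q)·6 ⇒ q(2) = (1-q)(1) ⇒ q = 1/3
P2 indiff ⇒ p·2+(1-p)·2 = p·0+(1-p)·7 ⇒ p(2) = (1-p)(5) ⇒ p = 5/7

(p,q) = (5/7, 1/3)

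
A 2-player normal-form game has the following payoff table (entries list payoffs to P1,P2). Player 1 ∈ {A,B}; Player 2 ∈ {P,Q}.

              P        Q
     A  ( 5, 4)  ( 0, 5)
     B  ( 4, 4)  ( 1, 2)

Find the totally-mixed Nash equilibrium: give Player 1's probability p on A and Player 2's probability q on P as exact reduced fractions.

p=2/3, q=1/2

P1 indiff ⇒ q·5+(1-q)·0 = q·4+(1-q)·1 ⇒ q(1) = (1-q)(1) ⇒ q = 1/2
P2 indiff ⇒ p·4+(1-p)·4 = p·5+(1-p)·2 ⇒ p(-1) = (1-p)(-2) ⇒ p = 2/3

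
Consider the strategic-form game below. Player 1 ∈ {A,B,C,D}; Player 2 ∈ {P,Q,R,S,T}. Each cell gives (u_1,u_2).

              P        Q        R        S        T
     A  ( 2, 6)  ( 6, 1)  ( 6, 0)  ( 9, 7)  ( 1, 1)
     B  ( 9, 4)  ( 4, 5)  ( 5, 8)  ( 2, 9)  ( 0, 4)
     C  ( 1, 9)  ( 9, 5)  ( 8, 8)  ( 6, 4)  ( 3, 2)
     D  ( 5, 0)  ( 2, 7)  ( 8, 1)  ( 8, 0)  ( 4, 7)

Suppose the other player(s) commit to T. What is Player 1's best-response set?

P1 best: {D}

u_1(A vs T) = 1
u_1(B vs T) = 0
u_1(C vs T) = 3
u_1(D vs T) = 4
max payoff 4 at {D}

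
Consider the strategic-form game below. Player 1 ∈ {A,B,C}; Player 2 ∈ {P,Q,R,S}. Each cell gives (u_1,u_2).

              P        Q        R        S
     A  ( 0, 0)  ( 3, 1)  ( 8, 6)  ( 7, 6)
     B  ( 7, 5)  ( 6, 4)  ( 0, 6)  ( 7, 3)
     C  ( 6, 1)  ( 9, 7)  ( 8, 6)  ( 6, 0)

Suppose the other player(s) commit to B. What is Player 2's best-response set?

u_2(P vs B) = 5
u_2(Q vs B) = 4
u_2(R vs B) = 6
u_2(S vs B) = 3
max payoff 6 at {R}

BR_2 = {R}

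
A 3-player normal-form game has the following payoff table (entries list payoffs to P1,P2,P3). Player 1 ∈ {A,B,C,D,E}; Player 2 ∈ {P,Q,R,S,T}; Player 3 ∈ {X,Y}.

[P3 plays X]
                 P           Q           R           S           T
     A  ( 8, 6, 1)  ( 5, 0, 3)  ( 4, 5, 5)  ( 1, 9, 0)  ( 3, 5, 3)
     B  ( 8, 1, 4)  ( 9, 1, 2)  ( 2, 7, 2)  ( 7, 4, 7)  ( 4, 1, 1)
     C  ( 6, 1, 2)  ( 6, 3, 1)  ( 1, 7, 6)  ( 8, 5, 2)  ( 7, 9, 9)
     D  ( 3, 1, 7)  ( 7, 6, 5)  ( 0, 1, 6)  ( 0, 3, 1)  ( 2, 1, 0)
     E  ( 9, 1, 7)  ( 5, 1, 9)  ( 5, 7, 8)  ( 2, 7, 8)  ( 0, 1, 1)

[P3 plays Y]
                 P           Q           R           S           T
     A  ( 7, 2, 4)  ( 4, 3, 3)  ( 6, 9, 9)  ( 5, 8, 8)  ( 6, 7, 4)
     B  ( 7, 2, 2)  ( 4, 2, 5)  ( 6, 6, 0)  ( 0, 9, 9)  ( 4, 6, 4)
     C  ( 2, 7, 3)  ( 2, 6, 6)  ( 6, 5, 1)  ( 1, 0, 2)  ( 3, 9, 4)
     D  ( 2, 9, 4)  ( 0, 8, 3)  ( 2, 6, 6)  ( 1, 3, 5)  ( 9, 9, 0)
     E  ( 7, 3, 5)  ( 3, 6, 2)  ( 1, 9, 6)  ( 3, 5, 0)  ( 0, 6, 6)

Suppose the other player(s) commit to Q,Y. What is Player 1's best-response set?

u_1(A vs Q,Y) = 4
u_1(B vs Q,Y) = 4
u_1(C vs Q,Y) = 2
u_1(D vs Q,Y) = 0
u_1(E vs Q,Y) = 3
max payoff 4 at {A,B}

BR_1 = {A,B}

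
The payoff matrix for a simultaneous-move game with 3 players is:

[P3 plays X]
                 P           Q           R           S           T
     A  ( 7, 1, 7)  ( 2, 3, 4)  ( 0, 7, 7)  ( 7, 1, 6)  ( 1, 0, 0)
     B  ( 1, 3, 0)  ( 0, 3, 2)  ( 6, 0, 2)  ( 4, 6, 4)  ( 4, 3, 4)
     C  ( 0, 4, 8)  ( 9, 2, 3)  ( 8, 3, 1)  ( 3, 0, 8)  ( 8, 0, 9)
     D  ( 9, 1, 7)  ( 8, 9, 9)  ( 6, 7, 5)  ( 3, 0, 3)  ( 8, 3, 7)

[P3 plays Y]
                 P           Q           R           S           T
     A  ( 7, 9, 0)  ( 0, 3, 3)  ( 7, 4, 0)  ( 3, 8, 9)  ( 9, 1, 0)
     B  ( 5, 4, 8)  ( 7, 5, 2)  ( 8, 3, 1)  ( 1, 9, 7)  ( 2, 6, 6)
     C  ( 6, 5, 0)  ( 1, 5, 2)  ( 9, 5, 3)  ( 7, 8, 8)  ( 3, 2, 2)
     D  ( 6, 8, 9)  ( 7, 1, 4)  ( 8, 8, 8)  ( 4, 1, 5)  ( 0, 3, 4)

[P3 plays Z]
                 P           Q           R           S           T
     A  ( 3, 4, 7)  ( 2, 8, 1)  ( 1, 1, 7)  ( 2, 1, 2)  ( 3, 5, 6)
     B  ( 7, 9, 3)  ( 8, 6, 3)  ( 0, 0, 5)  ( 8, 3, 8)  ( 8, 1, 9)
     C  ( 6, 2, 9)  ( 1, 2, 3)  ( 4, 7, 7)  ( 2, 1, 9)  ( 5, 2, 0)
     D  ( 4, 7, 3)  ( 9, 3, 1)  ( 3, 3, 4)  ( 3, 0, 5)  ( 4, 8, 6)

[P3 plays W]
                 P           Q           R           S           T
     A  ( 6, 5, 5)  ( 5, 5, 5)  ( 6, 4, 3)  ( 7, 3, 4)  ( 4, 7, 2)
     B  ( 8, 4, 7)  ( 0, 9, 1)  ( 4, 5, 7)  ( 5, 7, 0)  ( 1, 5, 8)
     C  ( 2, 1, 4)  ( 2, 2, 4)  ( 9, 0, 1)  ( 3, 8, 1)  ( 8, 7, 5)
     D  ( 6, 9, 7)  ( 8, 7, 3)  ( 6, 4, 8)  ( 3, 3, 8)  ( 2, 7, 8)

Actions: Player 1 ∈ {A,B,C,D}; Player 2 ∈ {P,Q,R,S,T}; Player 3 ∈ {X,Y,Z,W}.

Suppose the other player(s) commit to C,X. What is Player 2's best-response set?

BR_2 = {P}

u_2(P vs C,X) = 4
u_2(Q vs C,X) = 2
u_2(R vs C,X) = 3
u_2(S vs C,X) = 0
u_2(T vs C,X) = 0
max payoff 4 at {P}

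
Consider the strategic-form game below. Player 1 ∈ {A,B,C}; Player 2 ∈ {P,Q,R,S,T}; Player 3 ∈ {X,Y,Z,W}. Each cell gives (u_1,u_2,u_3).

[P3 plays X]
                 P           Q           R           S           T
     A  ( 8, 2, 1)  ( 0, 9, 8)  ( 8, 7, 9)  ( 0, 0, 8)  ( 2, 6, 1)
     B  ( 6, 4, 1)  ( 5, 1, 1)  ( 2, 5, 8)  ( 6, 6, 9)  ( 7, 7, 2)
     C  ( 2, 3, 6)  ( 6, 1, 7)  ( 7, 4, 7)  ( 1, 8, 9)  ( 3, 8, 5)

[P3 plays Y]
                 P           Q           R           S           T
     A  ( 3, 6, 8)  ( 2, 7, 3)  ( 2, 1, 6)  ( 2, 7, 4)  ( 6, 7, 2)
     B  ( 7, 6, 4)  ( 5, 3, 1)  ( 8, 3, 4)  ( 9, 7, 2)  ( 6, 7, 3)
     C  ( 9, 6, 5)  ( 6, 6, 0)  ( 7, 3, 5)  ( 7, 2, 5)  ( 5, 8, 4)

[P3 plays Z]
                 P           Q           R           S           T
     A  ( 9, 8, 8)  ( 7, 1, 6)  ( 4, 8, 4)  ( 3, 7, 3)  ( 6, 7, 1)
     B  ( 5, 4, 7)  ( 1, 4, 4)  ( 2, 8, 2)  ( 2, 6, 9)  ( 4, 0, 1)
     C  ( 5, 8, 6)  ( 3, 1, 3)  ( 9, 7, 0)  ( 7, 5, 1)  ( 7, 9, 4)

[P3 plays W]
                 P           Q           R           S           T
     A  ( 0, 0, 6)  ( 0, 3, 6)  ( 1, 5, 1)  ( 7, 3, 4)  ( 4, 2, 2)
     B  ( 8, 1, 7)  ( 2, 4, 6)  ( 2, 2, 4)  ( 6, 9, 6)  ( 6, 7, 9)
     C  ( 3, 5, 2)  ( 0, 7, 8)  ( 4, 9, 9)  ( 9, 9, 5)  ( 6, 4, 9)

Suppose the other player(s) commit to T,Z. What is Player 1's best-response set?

u_1(A vs T,Z) = 6
u_1(B vs T,Z) = 4
u_1(C vs T,Z) = 7
max payoff 7 at {C}

argmax u_1 = {C}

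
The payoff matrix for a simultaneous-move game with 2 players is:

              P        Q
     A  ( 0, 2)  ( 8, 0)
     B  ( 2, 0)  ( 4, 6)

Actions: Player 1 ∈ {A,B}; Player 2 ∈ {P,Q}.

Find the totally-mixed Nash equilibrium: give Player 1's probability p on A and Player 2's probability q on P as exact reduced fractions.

P1 mixes 3/4 on A; P2 mixes 2/3 on P

P1 indiff ⇒ q·0+(1-q)·8 = q·2+(1-q)·4 ⇒ q(-2) = (1-q)(-4) ⇒ q = 2/3
P2 indiff ⇒ p·2+(1-p)·0 = p·0+(1-p)·6 ⇒ p(2) = (1-p)(6) ⇒ p = 3/4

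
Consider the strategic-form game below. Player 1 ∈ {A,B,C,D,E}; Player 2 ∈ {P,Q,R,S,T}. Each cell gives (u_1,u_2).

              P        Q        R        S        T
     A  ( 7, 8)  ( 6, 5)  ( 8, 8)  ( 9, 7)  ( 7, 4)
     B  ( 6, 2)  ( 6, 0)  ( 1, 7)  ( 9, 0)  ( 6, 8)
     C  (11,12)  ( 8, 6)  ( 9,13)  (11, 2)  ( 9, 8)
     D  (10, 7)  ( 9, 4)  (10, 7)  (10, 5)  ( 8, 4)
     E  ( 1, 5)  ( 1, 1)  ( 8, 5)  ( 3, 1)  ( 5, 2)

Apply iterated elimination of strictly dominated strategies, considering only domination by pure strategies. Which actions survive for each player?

P1 drop A (C beats it: P:11>7 Q:8>6 R:9>8 S:11>9 T:9>7)
P1 drop B (C beats it: P:11>6 Q:8>6 R:9>1 S:11>9 T:9>6)
P1 drop E (C beats it: P:11>1 Q:8>1 R:9>8 S:11>3 T:9>5)
P2 drop Q (P beats it: C:12>6 D:7>4)
P2 drop S (P beats it: C:12>2 D:7>5)
P2 drop T (P beats it: C:12>8 D:7>4)
P1→{C,D} P2→{P,R}

IESDS → P1:{C,D} P2:{P,R}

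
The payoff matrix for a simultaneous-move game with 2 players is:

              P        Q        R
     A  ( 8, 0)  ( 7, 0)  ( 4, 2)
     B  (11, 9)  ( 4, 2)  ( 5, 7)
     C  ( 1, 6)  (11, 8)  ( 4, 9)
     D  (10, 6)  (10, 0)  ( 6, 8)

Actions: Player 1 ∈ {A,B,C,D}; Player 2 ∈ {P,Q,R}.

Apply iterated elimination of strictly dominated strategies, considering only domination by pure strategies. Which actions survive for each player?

Remaining: P1:{B,D} P2:{P,R}

P1 drop A (D beats it: P:10>8 Q:10>7 R:6>4)
P2 drop Q (R beats it: B:7>2 C:9>8 D:8>0)
P1 drop C (B beats it: P:11>1 R:5>4)
P1→{B,D} P2→{P,R}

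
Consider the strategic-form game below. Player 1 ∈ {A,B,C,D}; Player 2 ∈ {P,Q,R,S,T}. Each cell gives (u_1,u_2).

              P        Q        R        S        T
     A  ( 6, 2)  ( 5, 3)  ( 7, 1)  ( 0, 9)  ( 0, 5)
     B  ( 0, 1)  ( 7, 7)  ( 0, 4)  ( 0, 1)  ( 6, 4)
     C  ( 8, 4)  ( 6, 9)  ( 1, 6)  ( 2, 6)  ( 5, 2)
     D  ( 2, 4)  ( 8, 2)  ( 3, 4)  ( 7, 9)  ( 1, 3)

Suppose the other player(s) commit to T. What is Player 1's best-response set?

P1 best: {B}

u_1(A vs T) = 0
u_1(B vs T) = 6
u_1(C vs T) = 5
u_1(D vs T) = 1
max payoff 6 at {B}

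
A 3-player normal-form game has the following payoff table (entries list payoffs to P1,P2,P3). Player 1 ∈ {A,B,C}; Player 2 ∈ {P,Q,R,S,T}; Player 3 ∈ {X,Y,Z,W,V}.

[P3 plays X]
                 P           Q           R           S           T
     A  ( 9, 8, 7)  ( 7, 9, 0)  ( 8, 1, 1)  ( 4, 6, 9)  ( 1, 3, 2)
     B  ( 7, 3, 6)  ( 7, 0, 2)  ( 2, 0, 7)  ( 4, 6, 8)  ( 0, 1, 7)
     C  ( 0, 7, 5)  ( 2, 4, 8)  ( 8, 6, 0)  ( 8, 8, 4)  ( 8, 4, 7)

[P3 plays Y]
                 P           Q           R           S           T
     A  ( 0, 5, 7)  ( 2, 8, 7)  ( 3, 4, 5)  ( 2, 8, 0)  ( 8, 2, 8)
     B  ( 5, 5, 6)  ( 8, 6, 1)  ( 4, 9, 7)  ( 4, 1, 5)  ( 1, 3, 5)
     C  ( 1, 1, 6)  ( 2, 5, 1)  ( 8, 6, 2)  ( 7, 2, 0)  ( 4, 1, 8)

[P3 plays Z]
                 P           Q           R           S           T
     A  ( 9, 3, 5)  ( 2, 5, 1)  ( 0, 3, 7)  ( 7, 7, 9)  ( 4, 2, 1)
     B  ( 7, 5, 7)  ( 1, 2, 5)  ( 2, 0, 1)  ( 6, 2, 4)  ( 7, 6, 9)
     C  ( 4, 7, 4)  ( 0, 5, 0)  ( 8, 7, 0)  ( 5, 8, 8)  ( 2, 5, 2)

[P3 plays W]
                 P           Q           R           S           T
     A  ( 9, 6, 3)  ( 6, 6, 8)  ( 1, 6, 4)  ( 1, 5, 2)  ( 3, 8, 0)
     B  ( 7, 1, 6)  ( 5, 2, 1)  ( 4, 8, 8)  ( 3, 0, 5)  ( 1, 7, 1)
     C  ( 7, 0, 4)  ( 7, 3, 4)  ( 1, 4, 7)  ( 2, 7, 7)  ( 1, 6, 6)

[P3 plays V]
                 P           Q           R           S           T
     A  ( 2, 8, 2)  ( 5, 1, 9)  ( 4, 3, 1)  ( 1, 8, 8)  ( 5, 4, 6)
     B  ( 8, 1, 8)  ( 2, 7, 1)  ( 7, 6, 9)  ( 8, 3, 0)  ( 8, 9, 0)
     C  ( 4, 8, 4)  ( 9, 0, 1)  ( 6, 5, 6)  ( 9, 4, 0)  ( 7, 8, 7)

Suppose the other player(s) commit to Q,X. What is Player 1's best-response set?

P1 best: {A,B}

u_1(A vs Q,X) = 7
u_1(B vs Q,X) = 7
u_1(C vs Q,X) = 2
max payoff 7 at {A,B}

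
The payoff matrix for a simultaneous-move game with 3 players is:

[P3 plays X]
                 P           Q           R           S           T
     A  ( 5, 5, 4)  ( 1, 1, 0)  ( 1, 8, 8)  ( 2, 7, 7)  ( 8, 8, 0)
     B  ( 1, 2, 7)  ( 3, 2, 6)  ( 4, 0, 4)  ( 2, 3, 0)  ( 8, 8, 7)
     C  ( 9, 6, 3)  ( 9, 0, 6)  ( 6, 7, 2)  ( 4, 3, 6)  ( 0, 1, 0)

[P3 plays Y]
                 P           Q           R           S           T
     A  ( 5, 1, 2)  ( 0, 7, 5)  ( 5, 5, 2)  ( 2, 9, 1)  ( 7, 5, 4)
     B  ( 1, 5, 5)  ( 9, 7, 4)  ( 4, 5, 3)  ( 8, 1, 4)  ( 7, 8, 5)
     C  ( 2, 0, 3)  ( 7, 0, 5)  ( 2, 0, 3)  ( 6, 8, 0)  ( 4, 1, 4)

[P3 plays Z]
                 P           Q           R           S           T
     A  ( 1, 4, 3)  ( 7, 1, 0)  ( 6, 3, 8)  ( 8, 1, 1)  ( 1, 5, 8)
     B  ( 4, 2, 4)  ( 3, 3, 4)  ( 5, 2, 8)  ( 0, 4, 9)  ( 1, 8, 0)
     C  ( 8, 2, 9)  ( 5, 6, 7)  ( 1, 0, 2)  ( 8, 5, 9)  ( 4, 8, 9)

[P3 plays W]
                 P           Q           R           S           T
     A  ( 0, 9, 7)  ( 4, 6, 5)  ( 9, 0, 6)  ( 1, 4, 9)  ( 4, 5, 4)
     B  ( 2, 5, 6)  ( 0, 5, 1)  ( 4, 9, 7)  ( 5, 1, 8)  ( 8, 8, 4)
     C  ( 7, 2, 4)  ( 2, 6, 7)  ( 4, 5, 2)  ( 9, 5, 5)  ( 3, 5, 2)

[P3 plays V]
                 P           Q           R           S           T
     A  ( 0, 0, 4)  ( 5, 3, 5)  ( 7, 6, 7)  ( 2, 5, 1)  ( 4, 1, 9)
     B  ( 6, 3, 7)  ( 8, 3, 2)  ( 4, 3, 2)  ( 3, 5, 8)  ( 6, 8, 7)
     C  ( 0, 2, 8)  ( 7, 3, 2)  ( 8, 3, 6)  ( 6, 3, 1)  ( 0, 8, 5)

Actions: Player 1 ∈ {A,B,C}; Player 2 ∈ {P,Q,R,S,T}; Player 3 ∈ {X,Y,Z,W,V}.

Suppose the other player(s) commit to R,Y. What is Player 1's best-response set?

argmax u_1 = {A}

u_1(A vs R,Y) = 5
u_1(B vs R,Y) = 4
u_1(C vs R,Y) = 2
max payoff 5 at {A}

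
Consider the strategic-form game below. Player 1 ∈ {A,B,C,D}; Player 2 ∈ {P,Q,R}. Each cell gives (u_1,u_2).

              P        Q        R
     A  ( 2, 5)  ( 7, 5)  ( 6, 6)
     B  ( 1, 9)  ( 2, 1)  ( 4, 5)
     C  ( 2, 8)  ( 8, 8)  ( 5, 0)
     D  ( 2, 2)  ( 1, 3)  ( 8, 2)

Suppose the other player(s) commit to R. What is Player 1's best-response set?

u_1(A vs R) = 6
u_1(B vs R) = 4
u_1(C vs R) = 5
u_1(D vs R) = 8
max payoff 8 at {D}

argmax u_1 = {D}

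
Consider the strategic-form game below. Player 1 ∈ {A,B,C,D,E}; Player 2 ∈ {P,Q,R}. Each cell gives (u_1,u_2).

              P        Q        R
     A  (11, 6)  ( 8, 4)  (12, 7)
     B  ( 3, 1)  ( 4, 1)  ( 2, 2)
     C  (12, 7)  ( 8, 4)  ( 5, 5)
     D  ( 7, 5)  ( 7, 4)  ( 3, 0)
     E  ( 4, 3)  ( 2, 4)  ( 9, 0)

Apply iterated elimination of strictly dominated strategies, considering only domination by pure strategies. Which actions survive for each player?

IESDS → P1:{A,C} P2:{P,R}

P1 drop B (A beats it: P:11>3 Q:8>4 R:12>2)
P1 drop D (A beats it: P:11>7 Q:8>7 R:12>3)
P1 drop E (A beats it: P:11>4 Q:8>2 R:12>9)
P2 drop Q (P beats it: A:6>4 C:7>4)
P1→{A,C} P2→{P,R}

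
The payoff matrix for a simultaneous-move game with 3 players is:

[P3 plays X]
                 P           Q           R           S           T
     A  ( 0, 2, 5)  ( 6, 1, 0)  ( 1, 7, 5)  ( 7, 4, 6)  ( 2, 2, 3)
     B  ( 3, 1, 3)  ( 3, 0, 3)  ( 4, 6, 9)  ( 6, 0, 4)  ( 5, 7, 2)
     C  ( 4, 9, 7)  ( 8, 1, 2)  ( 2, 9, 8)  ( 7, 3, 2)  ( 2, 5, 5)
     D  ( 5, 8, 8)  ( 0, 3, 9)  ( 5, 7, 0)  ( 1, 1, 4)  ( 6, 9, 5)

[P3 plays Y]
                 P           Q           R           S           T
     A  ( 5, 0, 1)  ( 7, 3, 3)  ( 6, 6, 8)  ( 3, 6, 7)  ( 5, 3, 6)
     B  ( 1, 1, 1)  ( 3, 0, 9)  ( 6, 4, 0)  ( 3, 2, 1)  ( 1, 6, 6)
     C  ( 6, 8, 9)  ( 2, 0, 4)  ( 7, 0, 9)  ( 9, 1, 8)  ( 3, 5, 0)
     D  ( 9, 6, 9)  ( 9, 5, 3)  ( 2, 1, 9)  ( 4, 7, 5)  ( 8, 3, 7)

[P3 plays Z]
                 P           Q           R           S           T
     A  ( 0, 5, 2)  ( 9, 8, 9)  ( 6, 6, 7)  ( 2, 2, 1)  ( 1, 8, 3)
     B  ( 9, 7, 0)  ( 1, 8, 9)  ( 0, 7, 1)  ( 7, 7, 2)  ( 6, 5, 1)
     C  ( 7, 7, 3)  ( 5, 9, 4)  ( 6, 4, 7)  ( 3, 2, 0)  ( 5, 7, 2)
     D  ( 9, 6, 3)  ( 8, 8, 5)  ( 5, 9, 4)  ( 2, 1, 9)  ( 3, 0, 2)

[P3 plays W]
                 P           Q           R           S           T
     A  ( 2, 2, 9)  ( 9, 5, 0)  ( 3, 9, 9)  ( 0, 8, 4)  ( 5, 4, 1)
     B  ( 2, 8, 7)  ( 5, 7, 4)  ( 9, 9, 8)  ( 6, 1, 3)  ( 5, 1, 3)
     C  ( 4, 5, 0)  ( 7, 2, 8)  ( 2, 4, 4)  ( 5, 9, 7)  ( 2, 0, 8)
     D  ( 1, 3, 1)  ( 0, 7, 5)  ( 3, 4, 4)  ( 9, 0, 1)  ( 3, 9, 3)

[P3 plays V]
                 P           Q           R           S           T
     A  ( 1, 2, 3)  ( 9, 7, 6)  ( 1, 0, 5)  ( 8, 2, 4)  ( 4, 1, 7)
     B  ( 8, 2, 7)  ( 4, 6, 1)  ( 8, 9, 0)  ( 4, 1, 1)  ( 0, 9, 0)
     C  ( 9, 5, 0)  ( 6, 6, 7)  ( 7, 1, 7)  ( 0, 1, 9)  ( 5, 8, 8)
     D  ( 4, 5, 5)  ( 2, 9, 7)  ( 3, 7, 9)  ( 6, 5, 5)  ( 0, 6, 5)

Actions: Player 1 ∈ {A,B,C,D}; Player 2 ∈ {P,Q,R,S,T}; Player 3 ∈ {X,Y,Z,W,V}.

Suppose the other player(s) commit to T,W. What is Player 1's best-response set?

argmax u_1 = {A,B}

u_1(A vs T,W) = 5
u_1(B vs T,W) = 5
u_1(C vs T,W) = 2
u_1(D vs T,W) = 3
max payoff 5 at {A,B}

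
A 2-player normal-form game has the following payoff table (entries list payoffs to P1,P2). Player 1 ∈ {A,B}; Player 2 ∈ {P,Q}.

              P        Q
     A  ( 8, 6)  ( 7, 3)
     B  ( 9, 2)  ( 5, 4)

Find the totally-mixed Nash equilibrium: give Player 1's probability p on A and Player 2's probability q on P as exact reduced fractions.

(p,q) = (2/5, 2/3)

P1 indiff ⇒ q·8+(1-q)·7 = q·9+(1-q)·5 ⇒ q(-1) = (1-q)(-2) ⇒ q = 2/3
P2 indiff ⇒ p·6+(1-p)·2 = p·3+(1-p)·4 ⇒ p(3) = (1-p)(2) ⇒ p = 2/5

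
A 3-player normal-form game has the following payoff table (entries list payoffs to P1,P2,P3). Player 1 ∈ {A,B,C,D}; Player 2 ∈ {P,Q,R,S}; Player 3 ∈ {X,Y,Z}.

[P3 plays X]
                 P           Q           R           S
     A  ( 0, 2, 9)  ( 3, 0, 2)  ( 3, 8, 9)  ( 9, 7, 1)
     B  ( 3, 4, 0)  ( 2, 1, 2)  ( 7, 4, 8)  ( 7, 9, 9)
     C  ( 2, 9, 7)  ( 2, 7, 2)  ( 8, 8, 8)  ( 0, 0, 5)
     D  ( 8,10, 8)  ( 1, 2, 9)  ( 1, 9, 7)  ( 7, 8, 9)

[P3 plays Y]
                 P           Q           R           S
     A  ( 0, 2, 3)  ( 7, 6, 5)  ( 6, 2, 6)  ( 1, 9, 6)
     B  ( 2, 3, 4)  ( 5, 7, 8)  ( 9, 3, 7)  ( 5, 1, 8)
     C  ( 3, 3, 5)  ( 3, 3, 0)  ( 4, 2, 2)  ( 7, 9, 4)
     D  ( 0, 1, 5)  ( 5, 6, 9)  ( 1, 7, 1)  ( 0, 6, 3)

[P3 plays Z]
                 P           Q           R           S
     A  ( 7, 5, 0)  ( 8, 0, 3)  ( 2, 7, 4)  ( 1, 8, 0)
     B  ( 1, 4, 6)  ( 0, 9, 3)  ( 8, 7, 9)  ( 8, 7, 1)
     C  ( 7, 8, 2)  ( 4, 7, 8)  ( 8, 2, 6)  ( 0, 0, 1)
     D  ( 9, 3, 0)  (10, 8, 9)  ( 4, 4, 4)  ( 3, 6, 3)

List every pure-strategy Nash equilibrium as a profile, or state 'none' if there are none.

(A,P,X): not NE [P1→D gives 8>0; P2→R gives 8>2]
(A,P,Y): not NE [P1→C gives 3>0; P2→S gives 9>2; P3→X gives 9>3]
(A,P,Z): not NE [P1→D gives 9>7; P2→S gives 8>5; P3→X gives 9>0]
(A,Q,X): not NE [P2→R gives 8>0; P3→Y gives 5>2]
(A,Q,Y): not NE [P2→S gives 9>6]
(A,Q,Z): not NE [P1→D gives 10>8; P2→S gives 8>0; P3→Y gives 5>3]
(A,R,X): not NE [P1→C gives 8>3]
(A,R,Y): not NE [P1→B gives 9>6; P2→S gives 9>2; P3→X gives 9>6]
(A,R,Z): not NE [P1→C gives 8>2; P2→S gives 8>7; P3→X gives 9>4]
(A,S,X): not NE [P2→R gives 8>7; P3→Y gives 6>1]
(A,S,Y): not NE [P1→C gives 7>1]
(A,S,Z): not NE [P1→B gives 8>1; P3→Y gives 6>0]
(B,P,X): not NE [P1→D gives 8>3; P2→S gives 9>4; P3→Z gives 6>0]
(B,P,Y): not NE [P1→C gives 3>2; P2→Q gives 7>3; P3→Z gives 6>4]
(B,P,Z): not NE [P1→D gives 9>1; P2→Q gives 9>4]
(B,Q,X): not NE [P1→A gives 3>2; P2→S gives 9>1; P3→Y gives 8>2]
(B,Q,Y): not NE [P1→A gives 7>5]
(B,Q,Z): not NE [P1→D gives 10>0; P3→Y gives 8>3]
(B,R,X): not NE [P1→C gives 8>7; P2→S gives 9>4; P3→Z gives 9>8]
(B,R,Y): not NE [P2→Q gives 7>3; P3→Z gives 9>7]
(B,R,Z): not NE [P2→Q gives 9>7]
(B,S,X): not NE [P1→A gives 9>7]
(B,S,Y): not NE [P1→C gives 7>5; P2→Q gives 7>1; P3→X gives 9>8]
(B,S,Z): not NE [P2→Q gives 9>7; P3→X gives 9>1]
(C,P,X): not NE [P1→D gives 8>2]
(C,P,Y): not NE [P2→S gives 9>3; P3→X gives 7>5]
(C,P,Z): not NE [P1→D gives 9>7; P3→X gives 7>2]
(C,Q,X): not NE [P1→A gives 3>2; P2→P gives 9>7; P3→Z gives 8>2]
(C,Q,Y): not NE [P1→A gives 7>3; P2→S gives 9>3; P3→Z gives 8>0]
(C,Q,Z): not NE [P1→D gives 10>4; P2→P gives 8>7]
(C,R,X): not NE [P2→P gives 9>8]
(C,R,Y): not NE [P1→B gives 9>4; P2→S gives 9>2; P3→X gives 8>2]
(C,R,Z): not NE [P2→P gives 8>2; P3→X gives 8>6]
(C,S,X): not NE [P1→A gives 9>0; P2→P gives 9>0]
(C,S,Y): not NE [P3→X gives 5>4]
(C,S,Z): not NE [P1→B gives 8>0; P2→P gives 8>0; P3→X gives 5>1]
(D,P,X): NE
(D,P,Y): not NE [P1→C gives 3>0; P2→R gives 7>1; P3→X gives 8>5]
(D,P,Z): not NE [P2→Q gives 8>3; P3→X gives 8>0]
(D,Q,X): not NE [P1→A gives 3>1; P2→P gives 10>2]
(D,Q,Y): not NE [P1→A gives 7>5; P2→R gives 7>6]
(D,Q,Z): NE
(D,R,X): not NE [P1→C gives 8>1; P2→P gives 10>9]
(D,R,Y): not NE [P1→B gives 9>1; P3→X gives 7>1]
(D,R,Z): not NE [P1→C gives 8>4; P2→Q gives 8>4; P3→X gives 7>4]
(D,S,X): not NE [P1→A gives 9>7; P2→P gives 10>8]
(D,S,Y): not NE [P1→C gives 7>0; P2→R gives 7>6; P3→X gives 9>3]
(D,S,Z): not NE [P1→B gives 8>3; P2→Q gives 8>6; P3→X gives 9>3]

NE set: (D,P,X), (D,Q,Z)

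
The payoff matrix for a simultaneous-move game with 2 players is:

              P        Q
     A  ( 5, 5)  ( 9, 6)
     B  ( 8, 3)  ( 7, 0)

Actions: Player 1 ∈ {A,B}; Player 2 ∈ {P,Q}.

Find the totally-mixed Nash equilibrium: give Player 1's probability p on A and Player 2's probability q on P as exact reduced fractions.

(p,q) = (3/4, 2/5)

P1 indiff ⇒ q·5+(1-q)·9 = q·8+(1-q)·7 ⇒ q(-3) = (1-q)(-2) ⇒ q = 2/5
P2 indiff ⇒ p·5+(1-p)·3 = p·6+(1-p)·0 ⇒ p(-1) = (1-p)(-3) ⇒ p = 3/4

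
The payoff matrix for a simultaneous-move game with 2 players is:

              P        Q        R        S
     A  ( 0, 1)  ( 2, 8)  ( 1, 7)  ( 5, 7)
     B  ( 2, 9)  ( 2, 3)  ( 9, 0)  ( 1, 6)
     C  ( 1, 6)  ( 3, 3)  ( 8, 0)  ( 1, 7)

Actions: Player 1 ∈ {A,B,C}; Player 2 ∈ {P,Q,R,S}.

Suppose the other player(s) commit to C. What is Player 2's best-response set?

u_2(P vs C) = 6
u_2(Q vs C) = 3
u_2(R vs C) = 0
u_2(S vs C) = 7
max payoff 7 at {S}

BR_2 = {S}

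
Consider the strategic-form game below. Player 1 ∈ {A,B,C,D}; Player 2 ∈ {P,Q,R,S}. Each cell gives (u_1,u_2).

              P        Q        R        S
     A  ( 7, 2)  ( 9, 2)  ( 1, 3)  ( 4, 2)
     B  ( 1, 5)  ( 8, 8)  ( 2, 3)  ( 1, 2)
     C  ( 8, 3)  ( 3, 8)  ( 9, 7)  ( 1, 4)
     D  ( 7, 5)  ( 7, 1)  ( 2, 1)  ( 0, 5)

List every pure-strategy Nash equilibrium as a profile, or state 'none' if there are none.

(A,P): not NE [P1→C gives 8>7; P2→R gives 3>2]
(A,Q): not NE [P2→R gives 3>2]
(A,R): not NE [P1→C gives 9>1]
(A,S): not NE [P2→R gives 3>2]
(B,P): not NE [P1→C gives 8>1; P2→Q gives 8>5]
(B,Q): not NE [P1→A gives 9>8]
(B,R): not NE [P1→C gives 9>2; P2→Q gives 8>3]
(B,S): not NE [P1→A gives 4>1; P2→Q gives 8>2]
(C,P): not NE [P2→Q gives 8>3]
(C,Q): not NE [P1→A gives 9>3]
(C,R): not NE [P2→Q gives 8>7]
(C,S): not NE [P1→A gives 4>1; P2→Q gives 8>4]
(D,P): not NE [P1→C gives 8>7]
(D,Q): not NE [P1→A gives 9>7; P2→S gives 5>1]
(D,R): not NE [P1→C gives 9>2; P2→S gives 5>1]
(D,S): not NE [P1→A gives 4>0]

Equilibria: none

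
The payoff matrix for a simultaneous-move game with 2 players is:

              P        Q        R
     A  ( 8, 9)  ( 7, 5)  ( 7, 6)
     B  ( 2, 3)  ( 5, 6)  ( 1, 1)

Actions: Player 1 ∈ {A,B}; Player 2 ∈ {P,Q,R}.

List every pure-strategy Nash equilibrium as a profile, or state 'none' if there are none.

PSNE = {(A,P)}

(A,P): NE
(A,Q): not NE [P2→P gives 9>5]
(A,R): not NE [P2→P gives 9>6]
(B,P): not NE [P1→A gives 8>2; P2→Q gives 6>3]
(B,Q): not NE [P1→A gives 7>5]
(B,R): not NE [P1→A gives 7>1; P2→Q gives 6>1]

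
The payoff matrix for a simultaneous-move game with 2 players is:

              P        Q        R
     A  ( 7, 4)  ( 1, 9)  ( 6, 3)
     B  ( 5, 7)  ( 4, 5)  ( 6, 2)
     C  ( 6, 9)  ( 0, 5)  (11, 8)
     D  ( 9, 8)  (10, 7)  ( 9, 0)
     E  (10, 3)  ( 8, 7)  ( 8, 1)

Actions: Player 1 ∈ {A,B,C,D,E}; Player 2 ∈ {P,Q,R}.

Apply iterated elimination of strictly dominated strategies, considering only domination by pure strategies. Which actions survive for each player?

P1 drop A (D beats it: P:9>7 Q:10>1 R:9>6)
P1 drop B (D beats it: P:9>5 Q:10>4 R:9>6)
P2 drop R (P beats it: C:9>8 D:8>0 E:3>1)
P1 drop C (D beats it: P:9>6 Q:10>0)
P1→{D,E} P2→{P,Q}

IESDS → P1:{D,E} P2:{P,Q}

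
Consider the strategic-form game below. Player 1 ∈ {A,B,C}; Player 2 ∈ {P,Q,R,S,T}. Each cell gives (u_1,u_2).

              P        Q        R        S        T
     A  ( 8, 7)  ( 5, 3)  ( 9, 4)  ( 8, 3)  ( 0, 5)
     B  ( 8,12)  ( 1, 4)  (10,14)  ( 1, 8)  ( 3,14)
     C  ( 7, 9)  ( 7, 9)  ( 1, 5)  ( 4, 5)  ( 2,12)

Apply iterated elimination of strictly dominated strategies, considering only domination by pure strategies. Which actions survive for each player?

P2 drop Q (T beats it: A:5>3 B:14>4 C:12>9)
P2 drop S (P beats it: A:7>3 B:12>8 C:9>5)
P1 drop C (B beats it: P:8>7 R:10>1 T:3>2)
P1→{A,B} P2→{P,R,T}

Remaining: P1:{A,B} P2:{P,R,T}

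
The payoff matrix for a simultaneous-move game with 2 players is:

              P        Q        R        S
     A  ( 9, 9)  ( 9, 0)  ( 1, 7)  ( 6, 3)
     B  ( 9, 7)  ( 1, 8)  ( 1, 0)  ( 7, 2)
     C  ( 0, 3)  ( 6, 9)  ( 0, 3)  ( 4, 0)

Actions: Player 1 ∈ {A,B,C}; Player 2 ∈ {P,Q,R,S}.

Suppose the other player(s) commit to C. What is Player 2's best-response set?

argmax u_2 = {Q}

u_2(P vs C) = 3
u_2(Q vs C) = 9
u_2(R vs C) = 3
u_2(S vs C) = 0
max payoff 9 at {Q}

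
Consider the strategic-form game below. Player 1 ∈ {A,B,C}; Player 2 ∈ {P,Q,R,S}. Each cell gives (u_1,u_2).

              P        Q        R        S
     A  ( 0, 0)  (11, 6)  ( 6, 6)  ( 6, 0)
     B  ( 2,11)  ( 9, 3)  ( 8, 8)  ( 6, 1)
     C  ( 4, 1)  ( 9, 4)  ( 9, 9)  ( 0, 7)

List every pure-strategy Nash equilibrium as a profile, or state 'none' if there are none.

(A,P): not NE [P1→C gives 4>0; P2→R gives 6>0]
(A,Q): NE
(A,R): not NE [P1→C gives 9>6]
(A,S): not NE [P2→R gives 6>0]
(B,P): not NE [P1→C gives 4>2]
(B,Q): not NE [P1→A gives 11>9; P2→P gives 11>3]
(B,R): not NE [P1→C gives 9>8; P2→P gives 11>8]
(B,S): not NE [P2→P gives 11>1]
(C,P): not NE [P2→R gives 9>1]
(C,Q): not NE [P1→A gives 11>9; P2→R gives 9>4]
(C,R): NE
(C,S): not NE [P1→B gives 6>0; P2→R gives 9>7]

PSNE = {(A,Q), (C,R)}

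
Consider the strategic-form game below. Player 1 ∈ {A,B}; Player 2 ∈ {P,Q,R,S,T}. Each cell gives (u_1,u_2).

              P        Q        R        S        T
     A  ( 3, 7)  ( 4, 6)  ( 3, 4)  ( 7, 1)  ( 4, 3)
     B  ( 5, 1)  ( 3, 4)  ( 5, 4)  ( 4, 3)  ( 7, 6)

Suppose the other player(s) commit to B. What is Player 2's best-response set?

u_2(P vs B) = 1
u_2(Q vs B) = 4
u_2(R vs B) = 4
u_2(S vs B) = 3
u_2(T vs B) = 6
max payoff 6 at {T}

BR_2 = {T}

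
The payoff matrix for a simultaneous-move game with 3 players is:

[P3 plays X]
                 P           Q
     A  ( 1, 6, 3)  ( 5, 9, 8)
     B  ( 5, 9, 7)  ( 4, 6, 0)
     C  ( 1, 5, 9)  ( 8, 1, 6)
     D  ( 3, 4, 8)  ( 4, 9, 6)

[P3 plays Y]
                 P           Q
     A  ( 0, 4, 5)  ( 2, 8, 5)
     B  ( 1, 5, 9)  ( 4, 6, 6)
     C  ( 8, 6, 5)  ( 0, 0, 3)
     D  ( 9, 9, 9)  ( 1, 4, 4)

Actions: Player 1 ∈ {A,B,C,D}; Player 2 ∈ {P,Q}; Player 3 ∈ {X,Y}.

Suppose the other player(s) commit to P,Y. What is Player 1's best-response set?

P1 best: {D}

u_1(A vs P,Y) = 0
u_1(B vs P,Y) = 1
u_1(C vs P,Y) = 8
u_1(D vs P,Y) = 9
max payoff 9 at {D}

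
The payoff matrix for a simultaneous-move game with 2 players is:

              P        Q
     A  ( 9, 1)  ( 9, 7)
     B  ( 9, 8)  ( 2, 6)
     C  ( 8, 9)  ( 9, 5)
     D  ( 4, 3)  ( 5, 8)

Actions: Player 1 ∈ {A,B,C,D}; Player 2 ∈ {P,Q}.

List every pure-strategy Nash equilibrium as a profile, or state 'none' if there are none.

(A,P): not NE [P2→Q gives 7>1]
(A,Q): NE
(B,P): NE
(B,Q): not NE [P1→C gives 9>2; P2→P gives 8>6]
(C,P): not NE [P1→B gives 9>8]
(C,Q): not NE [P2→P gives 9>5]
(D,P): not NE [P1→B gives 9>4; P2→Q gives 8>3]
(D,Q): not NE [P1→C gives 9>5]

Nash profiles: (A,Q), (B,P)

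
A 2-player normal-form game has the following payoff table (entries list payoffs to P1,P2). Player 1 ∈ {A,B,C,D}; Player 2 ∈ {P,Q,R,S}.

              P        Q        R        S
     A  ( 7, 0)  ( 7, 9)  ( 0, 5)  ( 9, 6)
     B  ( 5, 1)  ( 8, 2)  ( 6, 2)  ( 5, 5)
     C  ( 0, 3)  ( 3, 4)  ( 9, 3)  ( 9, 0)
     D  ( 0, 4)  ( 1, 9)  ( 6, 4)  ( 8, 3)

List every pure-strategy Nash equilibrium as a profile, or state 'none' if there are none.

(A,P): not NE [P2→Q gives 9>0]
(A,Q): not NE [P1→B gives 8>7]
(A,R): not NE [P1→C gives 9>0; P2→Q gives 9>5]
(A,S): not NE [P2→Q gives 9>6]
(B,P): not NE [P1→A gives 7>5; P2→S gives 5>1]
(B,Q): not NE [P2→S gives 5>2]
(B,R): not NE [P1→C gives 9>6; P2→S gives 5>2]
(B,S): not NE [P1→C gives 9>5]
(C,P): not NE [P1→A gives 7>0; P2→Q gives 4>3]
(C,Q): not NE [P1→B gives 8>3]
(C,R): not NE [P2→Q gives 4>3]
(C,S): not NE [P2→Q gives 4>0]
(D,P): not NE [P1→A gives 7>0; P2→Q gives 9>4]
(D,Q): not NE [P1→B gives 8>1]
(D,R): not NE [P1→C gives 9>6; P2→Q gives 9>4]
(D,S): not NE [P1→C gives 9>8; P2→Q gives 9>3]

PSNE: ∅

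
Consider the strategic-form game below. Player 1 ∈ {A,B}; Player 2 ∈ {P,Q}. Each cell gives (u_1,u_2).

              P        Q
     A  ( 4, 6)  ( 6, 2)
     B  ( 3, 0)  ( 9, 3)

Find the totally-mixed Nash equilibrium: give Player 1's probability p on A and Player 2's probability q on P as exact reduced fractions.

P1 mixes 3/7 on A; P2 mixes 3/4 on P

P1 indiff ⇒ q·4+(1-q)·6 = q·3+(1-q)·9 ⇒ q(1) = (1-q)(3) ⇒ q = 3/4
P2 indiff ⇒ p·6+(1-p)·0 = p·2+(1-p)·3 ⇒ p(4) = (1-p)(3) ⇒ p = 3/7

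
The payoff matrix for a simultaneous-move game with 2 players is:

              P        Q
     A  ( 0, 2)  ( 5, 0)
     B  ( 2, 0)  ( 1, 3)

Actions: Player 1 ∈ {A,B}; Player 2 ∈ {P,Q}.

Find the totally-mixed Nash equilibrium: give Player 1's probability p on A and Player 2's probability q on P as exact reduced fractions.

P1 mixes 3/5 on A; P2 mixes 2/3 on P

P1 indiff ⇒ q·0+(1-q)·5 = q·2+(1-q)·1 ⇒ q(-2) = (1-q)(-4) ⇒ q = 2/3
P2 indiff ⇒ p·2+(1-p)·0 = p·0+(1-p)·3 ⇒ p(2) = (1-p)(3) ⇒ p = 3/5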